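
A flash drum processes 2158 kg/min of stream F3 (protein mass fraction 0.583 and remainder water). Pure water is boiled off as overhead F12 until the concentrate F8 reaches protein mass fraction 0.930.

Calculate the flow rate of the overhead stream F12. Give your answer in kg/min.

805.2 kg/min

protein is conserved: 2158×0.583 = 1258.1 kg/min all reports to the concentrate.
Concentrate = 1258.1/(target fraction) = 1352.8 kg/min.
Overhead = 2158 − 1352.8 = 805.19 kg/min.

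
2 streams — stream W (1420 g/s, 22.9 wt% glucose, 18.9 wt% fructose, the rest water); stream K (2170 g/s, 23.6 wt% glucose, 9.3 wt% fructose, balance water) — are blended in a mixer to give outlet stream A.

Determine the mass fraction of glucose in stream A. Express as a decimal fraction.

Total flow out = 1420 + 2170 = 3590 g/s.
glucose in = 1420×0.229 + 2170×0.236 = 837.3 g/s.
glucose mass fraction in A = 837.3/3590 = 0.233.

0.233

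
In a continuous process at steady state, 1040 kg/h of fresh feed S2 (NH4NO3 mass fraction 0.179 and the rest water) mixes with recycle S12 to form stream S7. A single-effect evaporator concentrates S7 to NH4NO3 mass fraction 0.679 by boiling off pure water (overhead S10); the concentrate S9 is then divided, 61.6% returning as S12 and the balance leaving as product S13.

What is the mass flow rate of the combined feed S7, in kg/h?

1480 kg/h

Overall NH4NO3 balance (none leaves overhead): NH4NO3 in fresh feed = NH4NO3 in product, i.e. 1040×0.179 = (1−0.616)·S9·0.679.
S9 = 186.16/(0.679×0.384) = 713.98 kg/h.
Recycle S12 = 0.616×713.98 = 439.81 kg/h.
Combined feed S7 = 1040 + 439.81 = 1479.8 kg/h.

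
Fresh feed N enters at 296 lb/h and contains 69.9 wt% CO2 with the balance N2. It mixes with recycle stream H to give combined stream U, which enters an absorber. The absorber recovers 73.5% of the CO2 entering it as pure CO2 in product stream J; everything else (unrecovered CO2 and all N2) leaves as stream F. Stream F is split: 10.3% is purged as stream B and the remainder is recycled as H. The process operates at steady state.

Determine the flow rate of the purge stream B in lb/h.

96.5 lb/h

N2 enters only via N and leaves only via the purge: 296×0.301 = 0.103×(N2 in F), and the absorber passes all N2, so N2 in U = N2 in F = 865.01 lb/h.
CO2 in U: m_A = 296×0.699 + (1−0.103)·(1−0.735)·m_A, so m_A = 206.9/0.7623 = 271.42 lb/h.
F = (1−0.735)×271.42 + 865.01 = 936.94 lb/h.
Purge B = 0.103×936.94 = 96.504 lb/h.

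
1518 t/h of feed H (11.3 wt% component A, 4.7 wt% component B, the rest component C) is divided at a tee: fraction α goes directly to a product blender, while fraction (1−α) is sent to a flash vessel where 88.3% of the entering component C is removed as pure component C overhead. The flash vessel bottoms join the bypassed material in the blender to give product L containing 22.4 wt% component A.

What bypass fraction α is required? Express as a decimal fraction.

All 1518×0.113 = 171.53 t/h of component A reaches L, so L = 171.53/0.224 = 765.78 t/h and vapour = 752.22 t/h.
The evaporator receives (1−α)·1518 of feed at 0.840 component C and removes 0.883 of that component C:
0.883×0.840×(1−α)×1518 = 752.22
(1−α) = 752.22/1125.9 = 0.6681;  α = 0.3319.

0.332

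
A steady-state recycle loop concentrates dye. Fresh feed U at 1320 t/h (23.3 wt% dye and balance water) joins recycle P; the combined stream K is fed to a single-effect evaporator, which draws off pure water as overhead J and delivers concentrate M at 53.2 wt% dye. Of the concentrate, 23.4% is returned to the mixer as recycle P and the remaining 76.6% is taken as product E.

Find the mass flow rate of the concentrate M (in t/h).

754.7 t/h

Overall dye balance (none leaves overhead): dye in fresh feed = dye in product, i.e. 1320×0.233 = (1−0.234)·M·0.532.
M = 307.56/(0.532×0.766) = 754.73 t/h.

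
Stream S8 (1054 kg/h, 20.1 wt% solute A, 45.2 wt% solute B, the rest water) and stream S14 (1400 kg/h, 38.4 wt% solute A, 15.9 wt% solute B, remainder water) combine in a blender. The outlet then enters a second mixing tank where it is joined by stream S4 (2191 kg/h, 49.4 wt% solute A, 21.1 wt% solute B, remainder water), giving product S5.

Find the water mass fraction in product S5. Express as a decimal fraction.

0.356

Overall, product flow = 4645 kg/h.
water in = 1054×0.347 + 1400×0.457 + 2191×0.295 = 1651.9 kg/h.
water fraction in S5 = 0.356.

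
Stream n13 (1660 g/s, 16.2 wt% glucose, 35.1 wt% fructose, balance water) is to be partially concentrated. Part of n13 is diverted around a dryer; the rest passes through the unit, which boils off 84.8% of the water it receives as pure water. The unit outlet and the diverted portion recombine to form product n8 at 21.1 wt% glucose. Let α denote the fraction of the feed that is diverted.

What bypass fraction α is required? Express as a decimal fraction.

0.438

All 1660×0.162 = 268.92 g/s of glucose reaches n8, so n8 = 268.92/0.211 = 1274.5 g/s and vapour = 385.5 g/s.
The evaporator receives (1−α)·1660 of feed at 0.487 water and removes 0.848 of that water:
0.848×0.487×(1−α)×1660 = 385.5
(1−α) = 385.5/685.54 = 0.5623;  α = 0.4377.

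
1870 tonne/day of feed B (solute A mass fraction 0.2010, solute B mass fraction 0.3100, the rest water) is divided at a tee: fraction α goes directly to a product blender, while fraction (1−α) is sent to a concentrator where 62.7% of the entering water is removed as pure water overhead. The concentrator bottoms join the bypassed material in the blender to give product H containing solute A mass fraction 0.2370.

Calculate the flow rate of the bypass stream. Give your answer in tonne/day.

All 1870×0.201 = 375.87 tonne/day of solute A reaches H, so H = 375.87/0.237 = 1585.9 tonne/day and vapour = 284.05 tonne/day.
The evaporator receives (1−α)·1870 of feed at 0.489 water and removes 0.627 of that water:
0.627×0.489×(1−α)×1870 = 284.05
(1−α) = 284.05/573.35 = 0.4954;  α = 0.5046.
Bypass flow = 0.5046×1870 = 943.56 tonne/day.

943.6 tonne/day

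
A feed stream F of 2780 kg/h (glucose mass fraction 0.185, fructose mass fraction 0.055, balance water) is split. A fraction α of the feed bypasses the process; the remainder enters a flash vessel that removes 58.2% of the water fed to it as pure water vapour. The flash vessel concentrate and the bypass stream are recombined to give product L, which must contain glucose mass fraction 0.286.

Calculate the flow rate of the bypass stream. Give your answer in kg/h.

560.5 kg/h

All 2780×0.185 = 514.3 kg/h of glucose reaches L, so L = 514.3/0.286 = 1798.3 kg/h and vapour = 981.75 kg/h.
The evaporator receives (1−α)·2780 of feed at 0.760 water and removes 0.582 of that water:
0.582×0.760×(1−α)×2780 = 981.75
(1−α) = 981.75/1229.6 = 0.7984;  α = 0.2016.
Bypass flow = 0.2016×2780 = 560.46 kg/h.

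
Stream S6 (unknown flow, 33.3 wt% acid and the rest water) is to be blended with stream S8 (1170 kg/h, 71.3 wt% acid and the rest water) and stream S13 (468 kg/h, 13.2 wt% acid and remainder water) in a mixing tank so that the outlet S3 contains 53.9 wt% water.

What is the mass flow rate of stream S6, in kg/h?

Let S6 be the unknown flow. Total out = 1638 + S6.
water balance: 742.01 + 0.667·S6 = 0.539·(1638 + S6)
(0.667 − 0.539)·S6 = 0.539×1638 − 742.01 = 140.87
S6 = 140.87 / 0.128 = 1100.5 kg/h

1101 kg/h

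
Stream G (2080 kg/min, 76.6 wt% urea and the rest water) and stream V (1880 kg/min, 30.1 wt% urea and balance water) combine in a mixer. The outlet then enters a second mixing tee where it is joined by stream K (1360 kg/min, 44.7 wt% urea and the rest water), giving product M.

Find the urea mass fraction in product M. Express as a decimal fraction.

0.520

Overall, product flow = 5320 kg/min.
urea in = 2080×0.766 + 1880×0.301 + 1360×0.447 = 2767.1 kg/min.
urea fraction in M = 0.520.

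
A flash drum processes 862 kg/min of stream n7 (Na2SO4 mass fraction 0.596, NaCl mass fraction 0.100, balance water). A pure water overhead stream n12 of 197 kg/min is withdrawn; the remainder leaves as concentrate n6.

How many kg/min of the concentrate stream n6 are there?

Concentrate = 862 − 197 = 665 kg/min.

665 kg/min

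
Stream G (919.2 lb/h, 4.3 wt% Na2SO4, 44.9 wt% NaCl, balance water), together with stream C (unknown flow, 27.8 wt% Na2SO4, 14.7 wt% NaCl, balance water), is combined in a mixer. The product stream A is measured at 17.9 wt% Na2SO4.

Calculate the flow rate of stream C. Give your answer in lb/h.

Let C be the unknown flow. Total out = 919.2 + C.
Na2SO4 balance: 39.526 + 0.278·C = 0.179·(919.2 + C)
(0.278 − 0.179)·C = 0.179×919.2 − 39.526 = 125.01
C = 125.01 / 0.099 = 1262.7 lb/h

1263 lb/h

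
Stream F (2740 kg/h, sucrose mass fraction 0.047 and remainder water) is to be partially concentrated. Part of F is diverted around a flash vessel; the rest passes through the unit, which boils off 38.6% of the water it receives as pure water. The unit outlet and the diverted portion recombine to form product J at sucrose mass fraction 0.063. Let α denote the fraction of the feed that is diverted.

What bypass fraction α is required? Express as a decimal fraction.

All 2740×0.047 = 128.78 kg/h of sucrose reaches J, so J = 128.78/0.063 = 2044.1 kg/h and vapour = 695.87 kg/h.
The evaporator receives (1−α)·2740 of feed at 0.953 water and removes 0.386 of that water:
0.386×0.953×(1−α)×2740 = 695.87
(1−α) = 695.87/1007.9 = 0.6904;  α = 0.3096.

0.310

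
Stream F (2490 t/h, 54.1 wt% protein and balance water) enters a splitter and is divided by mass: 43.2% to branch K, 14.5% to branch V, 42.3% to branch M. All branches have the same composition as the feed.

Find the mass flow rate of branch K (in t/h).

Branch K flow = 0.432×2490 = 1075.7 t/h.

1076 t/h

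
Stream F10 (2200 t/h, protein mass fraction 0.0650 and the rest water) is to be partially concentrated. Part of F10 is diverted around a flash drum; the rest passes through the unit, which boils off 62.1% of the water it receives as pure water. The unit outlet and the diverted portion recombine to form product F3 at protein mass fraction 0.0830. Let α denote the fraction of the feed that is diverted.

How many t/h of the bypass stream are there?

1378 t/h

All 2200×0.065 = 143 t/h of protein reaches F3, so F3 = 143/0.083 = 1722.9 t/h and vapour = 477.11 t/h.
The evaporator receives (1−α)·2200 of feed at 0.935 water and removes 0.621 of that water:
0.621×0.935×(1−α)×2200 = 477.11
(1−α) = 477.11/1277.4 = 0.3735;  α = 0.6265.
Bypass flow = 0.6265×2200 = 1378.3 t/h.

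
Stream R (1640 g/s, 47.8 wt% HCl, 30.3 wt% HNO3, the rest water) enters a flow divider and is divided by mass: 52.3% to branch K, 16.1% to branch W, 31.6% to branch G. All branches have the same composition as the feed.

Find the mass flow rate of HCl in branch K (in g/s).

410 g/s

Branch K total = 0.523×1640 = 857.72 g/s.
HCl in K = 0.478×857.72 = 409.99 g/s.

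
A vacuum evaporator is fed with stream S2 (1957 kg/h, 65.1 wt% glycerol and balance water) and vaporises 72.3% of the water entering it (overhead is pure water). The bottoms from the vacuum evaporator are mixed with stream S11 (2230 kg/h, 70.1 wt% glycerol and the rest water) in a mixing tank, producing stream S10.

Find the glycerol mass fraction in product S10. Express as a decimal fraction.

Vapour removed = 0.723×0.349×1957 = 493.8 kg/h; concentrate = 1463.2 kg/h.
glycerol reaching the mixer = 1274 (from concentrate) + 2230×0.701 = 2837.2 kg/h.
Product flow = 1463.2 + 2230 = 3693.2 kg/h; glycerol fraction = 0.768.

0.768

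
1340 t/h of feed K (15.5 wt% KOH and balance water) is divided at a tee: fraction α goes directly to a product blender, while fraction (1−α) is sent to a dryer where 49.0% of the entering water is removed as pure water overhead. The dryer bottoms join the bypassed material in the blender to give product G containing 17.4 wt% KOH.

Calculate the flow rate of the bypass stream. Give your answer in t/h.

All 1340×0.155 = 207.7 t/h of KOH reaches G, so G = 207.7/0.174 = 1193.7 t/h and vapour = 146.32 t/h.
The evaporator receives (1−α)·1340 of feed at 0.845 water and removes 0.490 of that water:
0.490×0.845×(1−α)×1340 = 146.32
(1−α) = 146.32/554.83 = 0.2637;  α = 0.7363.
Bypass flow = 0.7363×1340 = 986.61 t/h.

986.6 t/h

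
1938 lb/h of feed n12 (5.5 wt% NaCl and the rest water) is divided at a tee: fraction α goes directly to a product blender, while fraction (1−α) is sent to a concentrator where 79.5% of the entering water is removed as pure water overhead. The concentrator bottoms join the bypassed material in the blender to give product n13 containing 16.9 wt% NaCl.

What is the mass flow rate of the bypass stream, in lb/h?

197.9 lb/h

All 1938×0.055 = 106.59 lb/h of NaCl reaches n13, so n13 = 106.59/0.169 = 630.71 lb/h and vapour = 1307.3 lb/h.
The evaporator receives (1−α)·1938 of feed at 0.945 water and removes 0.795 of that water:
0.795×0.945×(1−α)×1938 = 1307.3
(1−α) = 1307.3/1456 = 0.8979;  α = 0.1021.
Bypass flow = 0.1021×1938 = 197.9 lb/h.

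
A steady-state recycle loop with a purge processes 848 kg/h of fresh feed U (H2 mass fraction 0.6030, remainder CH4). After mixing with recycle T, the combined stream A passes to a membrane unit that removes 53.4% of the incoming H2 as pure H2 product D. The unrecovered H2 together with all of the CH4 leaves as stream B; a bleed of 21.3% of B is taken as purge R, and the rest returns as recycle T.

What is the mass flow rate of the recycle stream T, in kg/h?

CH4 enters only via U and leaves only via the purge: 848×0.397 = 0.213×(CH4 in B), and the membrane unit passes all CH4, so CH4 in A = CH4 in B = 1580.5 kg/h.
H2 in A: m_A = 848×0.603 + (1−0.213)·(1−0.534)·m_A, so m_A = 511.34/0.6333 = 807.48 kg/h.
B = (1−0.534)×807.48 + 1580.5 = 1956.8 kg/h.
Recycle T = (1−0.213)×1956.8 = 1540 kg/h.

1540 kg/h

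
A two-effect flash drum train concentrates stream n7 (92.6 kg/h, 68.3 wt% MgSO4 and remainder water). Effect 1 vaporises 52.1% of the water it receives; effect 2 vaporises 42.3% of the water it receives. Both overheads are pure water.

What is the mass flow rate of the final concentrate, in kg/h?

71.36 kg/h

water in feed = 92.6×0.317 = 29.354 kg/h.
After stage 1: water left = (1−0.521)×29.354 = 14.061; stream total = 77.306 kg/h.
After stage 2: water left = (1−0.423)×14.061 = 8.113; final concentrate = 71.359 kg/h.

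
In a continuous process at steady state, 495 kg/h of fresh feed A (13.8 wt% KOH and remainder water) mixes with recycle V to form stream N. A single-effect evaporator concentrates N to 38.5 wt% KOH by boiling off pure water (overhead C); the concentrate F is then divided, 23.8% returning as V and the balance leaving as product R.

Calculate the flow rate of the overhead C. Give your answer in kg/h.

Overall KOH balance (none leaves overhead): KOH in fresh feed = KOH in product, i.e. 495×0.138 = (1−0.238)·F·0.385.
F = 68.31/(0.385×0.762) = 232.85 kg/h.
Recycle V = 0.238×232.85 = 55.417 kg/h.
Combined feed N = 495 + 55.417 = 550.42 kg/h.
Overhead C = N − F = 550.42 − 232.85 = 317.57 kg/h.

317.6 kg/h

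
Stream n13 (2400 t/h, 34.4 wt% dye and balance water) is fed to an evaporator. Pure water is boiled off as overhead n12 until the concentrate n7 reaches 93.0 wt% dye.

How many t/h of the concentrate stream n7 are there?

dye is conserved: 2400×0.344 = 825.6 t/h all reports to the concentrate.
Concentrate = 825.6/(target fraction) = 887.74 t/h.

887.7 t/h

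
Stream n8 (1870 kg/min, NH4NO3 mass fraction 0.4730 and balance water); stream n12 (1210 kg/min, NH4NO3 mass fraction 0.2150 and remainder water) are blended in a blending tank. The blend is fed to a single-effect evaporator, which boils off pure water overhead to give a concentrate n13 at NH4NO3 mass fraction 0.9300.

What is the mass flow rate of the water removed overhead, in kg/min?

1849 kg/min

NH4NO3 entering = 1870×0.473 + 1210×0.215 = 1144.7 kg/min.
All NH4NO3 reports to n13, so n13 = 1144.7/0.930 = 1230.8 kg/min.
Total feed = 3080 kg/min; overhead = 3080 − 1230.8 = 1849.2 kg/min.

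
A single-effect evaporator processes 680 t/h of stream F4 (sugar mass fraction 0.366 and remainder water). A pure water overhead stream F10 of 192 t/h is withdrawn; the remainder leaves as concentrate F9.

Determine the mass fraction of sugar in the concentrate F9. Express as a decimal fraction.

0.510

sugar is not removed: 680×0.366 = 248.88 t/h of sugar enters F9.
Concentrate = 680 − 192 = 488 t/h.
Mass fraction = 248.88/488 = 0.510.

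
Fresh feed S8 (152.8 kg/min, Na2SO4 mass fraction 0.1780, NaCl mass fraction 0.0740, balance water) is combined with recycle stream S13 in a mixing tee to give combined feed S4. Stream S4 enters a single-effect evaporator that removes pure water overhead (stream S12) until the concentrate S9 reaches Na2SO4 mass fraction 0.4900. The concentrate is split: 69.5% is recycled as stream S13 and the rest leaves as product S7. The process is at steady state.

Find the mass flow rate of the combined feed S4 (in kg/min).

279.3 kg/min

Overall Na2SO4 balance (none leaves overhead): Na2SO4 in fresh feed = Na2SO4 in product, i.e. 152.8×0.178 = (1−0.695)·S9·0.490.
S9 = 27.198/(0.490×0.305) = 181.99 kg/min.
Recycle S13 = 0.695×181.99 = 126.48 kg/min.
Combined feed S4 = 152.8 + 126.48 = 279.28 kg/min.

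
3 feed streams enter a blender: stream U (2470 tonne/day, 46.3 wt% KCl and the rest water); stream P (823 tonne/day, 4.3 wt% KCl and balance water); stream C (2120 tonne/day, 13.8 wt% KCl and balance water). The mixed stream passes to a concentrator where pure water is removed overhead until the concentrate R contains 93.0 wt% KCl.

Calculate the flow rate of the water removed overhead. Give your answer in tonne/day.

KCl entering = 2470×0.463 + 823×0.043 + 2120×0.138 = 1471.6 tonne/day.
All KCl reports to R, so R = 1471.6/0.930 = 1582.3 tonne/day.
Total feed = 5413 tonne/day; overhead = 5413 − 1582.3 = 3830.7 tonne/day.

3831 tonne/day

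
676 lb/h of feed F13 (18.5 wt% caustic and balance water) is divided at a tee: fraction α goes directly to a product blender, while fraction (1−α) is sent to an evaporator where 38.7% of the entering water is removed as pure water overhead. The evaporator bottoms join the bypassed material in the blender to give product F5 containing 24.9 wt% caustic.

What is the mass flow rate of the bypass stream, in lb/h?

All 676×0.185 = 125.06 lb/h of caustic reaches F5, so F5 = 125.06/0.249 = 502.25 lb/h and vapour = 173.75 lb/h.
The evaporator receives (1−α)·676 of feed at 0.815 water and removes 0.387 of that water:
0.387×0.815×(1−α)×676 = 173.75
(1−α) = 173.75/213.21 = 0.8149;  α = 0.1851.
Bypass flow = 0.1851×676 = 125.12 lb/h.

125.1 lb/h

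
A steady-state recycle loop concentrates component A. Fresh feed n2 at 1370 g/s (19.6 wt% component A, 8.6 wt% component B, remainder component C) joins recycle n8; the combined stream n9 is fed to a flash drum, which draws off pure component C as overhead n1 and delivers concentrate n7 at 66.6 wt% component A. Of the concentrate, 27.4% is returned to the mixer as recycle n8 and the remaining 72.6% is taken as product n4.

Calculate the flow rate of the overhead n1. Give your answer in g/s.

Overall component A balance (none leaves overhead): component A in fresh feed = component A in product, i.e. 1370×0.196 = (1−0.274)·n7·0.666.
n7 = 268.52/(0.666×0.726) = 555.35 g/s.
Recycle n8 = 0.274×555.35 = 152.17 g/s.
Combined feed n9 = 1370 + 152.17 = 1522.2 g/s.
Overhead n1 = n9 − n7 = 1522.2 − 555.35 = 966.82 g/s.

966.8 g/s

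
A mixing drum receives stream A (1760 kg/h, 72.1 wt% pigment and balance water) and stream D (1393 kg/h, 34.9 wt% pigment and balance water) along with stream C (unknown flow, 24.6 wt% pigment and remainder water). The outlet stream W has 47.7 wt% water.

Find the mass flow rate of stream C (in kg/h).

383 kg/h

Let C be the unknown flow. Total out = 3153 + C.
water balance: 1397.9 + 0.754·C = 0.477·(3153 + C)
(0.754 − 0.477)·C = 0.477×3153 − 1397.9 = 106.1
C = 106.1 / 0.277 = 383.03 kg/h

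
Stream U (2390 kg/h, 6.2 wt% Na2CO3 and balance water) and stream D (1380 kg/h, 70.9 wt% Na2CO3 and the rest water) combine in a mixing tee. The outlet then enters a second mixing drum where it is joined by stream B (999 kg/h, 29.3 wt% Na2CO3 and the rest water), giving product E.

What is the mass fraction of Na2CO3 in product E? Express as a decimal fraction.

Overall, product flow = 4769 kg/h.
Na2CO3 in = 2390×0.062 + 1380×0.709 + 999×0.293 = 1419.3 kg/h.
Na2CO3 fraction in E = 0.2976.

0.2976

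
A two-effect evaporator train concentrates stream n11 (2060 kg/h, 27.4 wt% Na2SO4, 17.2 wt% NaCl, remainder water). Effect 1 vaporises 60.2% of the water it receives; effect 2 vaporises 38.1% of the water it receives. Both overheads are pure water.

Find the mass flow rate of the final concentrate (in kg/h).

1200 kg/h

water in feed = 2060×0.554 = 1141.2 kg/h.
After stage 1: water left = (1−0.602)×1141.2 = 454.21; stream total = 1373 kg/h.
After stage 2: water left = (1−0.381)×454.21 = 281.16; final concentrate = 1199.9 kg/h.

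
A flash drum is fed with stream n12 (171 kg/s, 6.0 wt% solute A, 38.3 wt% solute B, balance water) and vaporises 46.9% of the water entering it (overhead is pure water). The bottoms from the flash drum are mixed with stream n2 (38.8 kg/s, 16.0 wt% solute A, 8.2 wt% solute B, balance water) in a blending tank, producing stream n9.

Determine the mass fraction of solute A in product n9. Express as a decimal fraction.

0.100

Vapour removed = 0.469×0.557×171 = 44.671 kg/s; concentrate = 126.33 kg/s.
solute A reaching the mixer = 10.26 (from concentrate) + 38.8×0.160 = 16.468 kg/s.
Product flow = 126.33 + 38.8 = 165.13 kg/s; solute A fraction = 0.100.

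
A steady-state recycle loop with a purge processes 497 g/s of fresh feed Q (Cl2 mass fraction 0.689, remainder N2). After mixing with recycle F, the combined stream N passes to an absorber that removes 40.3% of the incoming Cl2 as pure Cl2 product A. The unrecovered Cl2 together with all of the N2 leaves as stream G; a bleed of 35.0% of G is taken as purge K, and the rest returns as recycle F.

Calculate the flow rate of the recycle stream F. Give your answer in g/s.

N2 enters only via Q and leaves only via the purge: 497×0.311 = 0.350×(N2 in G), and the absorber passes all N2, so N2 in N = N2 in G = 441.62 g/s.
Cl2 in N: m_A = 497×0.689 + (1−0.350)·(1−0.403)·m_A, so m_A = 342.43/0.6119 = 559.58 g/s.
G = (1−0.403)×559.58 + 441.62 = 775.69 g/s.
Recycle F = (1−0.350)×775.69 = 504.2 g/s.

504.2 g/s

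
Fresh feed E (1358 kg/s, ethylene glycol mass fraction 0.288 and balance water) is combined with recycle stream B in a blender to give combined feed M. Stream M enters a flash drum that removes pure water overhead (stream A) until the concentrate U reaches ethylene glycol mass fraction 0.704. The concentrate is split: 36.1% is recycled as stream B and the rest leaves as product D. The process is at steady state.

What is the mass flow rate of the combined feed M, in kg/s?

Overall ethylene glycol balance (none leaves overhead): ethylene glycol in fresh feed = ethylene glycol in product, i.e. 1358×0.288 = (1−0.361)·U·0.704.
U = 391.1/(0.704×0.639) = 869.4 kg/s.
Recycle B = 0.361×869.4 = 313.85 kg/s.
Combined feed M = 1358 + 313.85 = 1671.9 kg/s.

1672 kg/s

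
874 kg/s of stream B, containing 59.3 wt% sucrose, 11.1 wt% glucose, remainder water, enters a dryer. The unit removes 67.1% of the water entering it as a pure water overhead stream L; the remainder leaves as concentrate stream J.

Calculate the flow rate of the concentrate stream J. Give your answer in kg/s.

water entering = 874×0.296 = 258.7 kg/s; overhead removed = 0.671×258.7 = 173.59 kg/s.
Concentrate = 874 − 173.59 = 700.41 kg/s.

700.4 kg/s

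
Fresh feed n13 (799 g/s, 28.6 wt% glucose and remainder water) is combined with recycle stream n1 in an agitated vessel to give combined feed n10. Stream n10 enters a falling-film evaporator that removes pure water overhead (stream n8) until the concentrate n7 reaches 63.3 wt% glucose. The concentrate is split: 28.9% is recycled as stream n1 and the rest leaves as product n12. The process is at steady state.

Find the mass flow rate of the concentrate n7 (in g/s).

507.7 g/s

Overall glucose balance (none leaves overhead): glucose in fresh feed = glucose in product, i.e. 799×0.286 = (1−0.289)·n7·0.633.
n7 = 228.51/(0.633×0.711) = 507.74 g/s.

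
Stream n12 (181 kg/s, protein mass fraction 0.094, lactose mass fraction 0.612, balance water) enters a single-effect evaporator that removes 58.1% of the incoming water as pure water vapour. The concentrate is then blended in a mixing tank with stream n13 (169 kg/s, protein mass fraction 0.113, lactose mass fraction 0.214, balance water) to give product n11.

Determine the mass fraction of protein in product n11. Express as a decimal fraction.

Vapour removed = 0.581×0.294×181 = 30.917 kg/s; concentrate = 150.08 kg/s.
protein reaching the mixer = 17.014 (from concentrate) + 169×0.113 = 36.111 kg/s.
Product flow = 150.08 + 169 = 319.08 kg/s; protein fraction = 0.113.

0.113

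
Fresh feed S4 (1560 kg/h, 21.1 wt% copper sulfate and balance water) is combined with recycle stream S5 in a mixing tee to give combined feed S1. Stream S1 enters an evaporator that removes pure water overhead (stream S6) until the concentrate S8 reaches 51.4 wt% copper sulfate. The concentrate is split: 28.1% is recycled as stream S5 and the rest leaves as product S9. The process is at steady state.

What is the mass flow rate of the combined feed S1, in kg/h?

1810 kg/h

Overall copper sulfate balance (none leaves overhead): copper sulfate in fresh feed = copper sulfate in product, i.e. 1560×0.211 = (1−0.281)·S8·0.514.
S8 = 329.16/(0.514×0.719) = 890.67 kg/h.
Recycle S5 = 0.281×890.67 = 250.28 kg/h.
Combined feed S1 = 1560 + 250.28 = 1810.3 kg/h.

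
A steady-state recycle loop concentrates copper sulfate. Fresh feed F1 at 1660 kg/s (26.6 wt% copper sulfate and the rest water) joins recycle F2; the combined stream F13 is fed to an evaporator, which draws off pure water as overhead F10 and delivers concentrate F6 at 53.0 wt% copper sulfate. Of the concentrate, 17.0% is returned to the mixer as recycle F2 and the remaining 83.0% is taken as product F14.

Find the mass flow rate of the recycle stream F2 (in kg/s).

170.6 kg/s

Overall copper sulfate balance (none leaves overhead): copper sulfate in fresh feed = copper sulfate in product, i.e. 1660×0.266 = (1−0.170)·F6·0.530.
F6 = 441.56/(0.530×0.830) = 1003.8 kg/s.
Recycle F2 = 0.170×1003.8 = 170.64 kg/s.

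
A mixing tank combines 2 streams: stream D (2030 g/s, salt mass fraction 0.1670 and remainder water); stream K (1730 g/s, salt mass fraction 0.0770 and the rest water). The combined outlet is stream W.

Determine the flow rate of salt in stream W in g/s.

salt out = salt in = 2030×0.167 + 1730×0.077 = 472.22 g/s.

472.2 g/s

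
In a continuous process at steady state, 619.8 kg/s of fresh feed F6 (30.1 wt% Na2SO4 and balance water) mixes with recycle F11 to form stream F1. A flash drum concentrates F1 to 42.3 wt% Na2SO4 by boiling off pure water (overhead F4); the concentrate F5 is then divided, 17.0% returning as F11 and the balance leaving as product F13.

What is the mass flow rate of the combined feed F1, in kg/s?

Overall Na2SO4 balance (none leaves overhead): Na2SO4 in fresh feed = Na2SO4 in product, i.e. 619.8×0.301 = (1−0.170)·F5·0.423.
F5 = 186.56/(0.423×0.830) = 531.37 kg/s.
Recycle F11 = 0.170×531.37 = 90.333 kg/s.
Combined feed F1 = 619.8 + 90.333 = 710.13 kg/s.

710.1 kg/s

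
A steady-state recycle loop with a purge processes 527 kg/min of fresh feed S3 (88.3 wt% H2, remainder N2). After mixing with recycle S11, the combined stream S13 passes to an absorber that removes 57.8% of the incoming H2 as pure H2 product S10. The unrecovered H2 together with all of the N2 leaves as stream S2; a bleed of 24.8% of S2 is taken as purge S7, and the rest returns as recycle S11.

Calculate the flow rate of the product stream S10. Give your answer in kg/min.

H2 in S13: m_A = 527×0.883 + (1−0.248)·(1−0.578)·m_A, so m_A = 465.34/0.6827 = 681.66 kg/min.
Product S10 = 0.578×681.66 = 394 kg/min.

394 kg/min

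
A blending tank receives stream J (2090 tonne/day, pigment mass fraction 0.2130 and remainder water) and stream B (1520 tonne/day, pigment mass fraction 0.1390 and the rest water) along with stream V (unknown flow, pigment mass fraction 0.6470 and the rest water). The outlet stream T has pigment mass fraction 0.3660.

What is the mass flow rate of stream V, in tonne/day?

2366 tonne/day

Let V be the unknown flow. Total out = 3610 + V.
pigment balance: 656.45 + 0.647·V = 0.366·(3610 + V)
(0.647 − 0.366)·V = 0.366×3610 − 656.45 = 664.81
V = 664.81 / 0.281 = 2365.9 tonne/day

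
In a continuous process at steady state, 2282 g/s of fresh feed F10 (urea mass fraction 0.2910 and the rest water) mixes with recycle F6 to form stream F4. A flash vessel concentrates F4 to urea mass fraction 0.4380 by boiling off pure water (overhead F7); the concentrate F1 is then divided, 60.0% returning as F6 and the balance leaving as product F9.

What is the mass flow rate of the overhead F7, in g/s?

765.9 g/s

Overall urea balance (none leaves overhead): urea in fresh feed = urea in product, i.e. 2282×0.291 = (1−0.600)·F1·0.438.
F1 = 664.06/(0.438×0.400) = 3790.3 g/s.
Recycle F6 = 0.600×3790.3 = 2274.2 g/s.
Combined feed F4 = 2282 + 2274.2 = 4556.2 g/s.
Overhead F7 = F4 − F1 = 4556.2 − 3790.3 = 765.88 g/s.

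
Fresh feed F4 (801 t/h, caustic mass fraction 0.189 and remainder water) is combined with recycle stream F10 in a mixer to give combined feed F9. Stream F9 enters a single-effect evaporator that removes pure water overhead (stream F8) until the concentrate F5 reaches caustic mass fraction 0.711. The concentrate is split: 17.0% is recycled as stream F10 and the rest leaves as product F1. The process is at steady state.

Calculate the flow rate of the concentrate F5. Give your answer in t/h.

256.5 t/h

Overall caustic balance (none leaves overhead): caustic in fresh feed = caustic in product, i.e. 801×0.189 = (1−0.170)·F5·0.711.
F5 = 151.39/(0.711×0.830) = 256.54 t/h.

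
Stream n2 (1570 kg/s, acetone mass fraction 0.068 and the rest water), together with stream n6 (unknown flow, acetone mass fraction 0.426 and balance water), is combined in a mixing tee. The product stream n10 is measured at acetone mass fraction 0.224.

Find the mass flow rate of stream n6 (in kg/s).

Let n6 be the unknown flow. Total out = 1570 + n6.
acetone balance: 106.76 + 0.426·n6 = 0.224·(1570 + n6)
(0.426 − 0.224)·n6 = 0.224×1570 − 106.76 = 244.92
n6 = 244.92 / 0.202 = 1212.5 kg/s

1212 kg/s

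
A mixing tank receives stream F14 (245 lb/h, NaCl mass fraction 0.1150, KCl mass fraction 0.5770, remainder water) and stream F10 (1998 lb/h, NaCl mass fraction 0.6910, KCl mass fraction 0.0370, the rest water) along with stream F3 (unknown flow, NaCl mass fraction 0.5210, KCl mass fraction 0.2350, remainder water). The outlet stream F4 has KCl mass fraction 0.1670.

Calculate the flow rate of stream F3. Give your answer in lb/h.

Let F3 be the unknown flow. Total out = 2243 + F3.
KCl balance: 215.29 + 0.235·F3 = 0.167·(2243 + F3)
(0.235 − 0.167)·F3 = 0.167×2243 − 215.29 = 159.29
F3 = 159.29 / 0.068 = 2342.5 lb/h

2343 lb/h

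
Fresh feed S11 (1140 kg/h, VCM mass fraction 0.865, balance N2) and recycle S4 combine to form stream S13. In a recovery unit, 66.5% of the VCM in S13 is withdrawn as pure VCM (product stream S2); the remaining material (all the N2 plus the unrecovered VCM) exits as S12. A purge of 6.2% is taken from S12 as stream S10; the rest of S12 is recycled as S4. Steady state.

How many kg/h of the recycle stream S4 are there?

N2 enters only via S11 and leaves only via the purge: 1140×0.135 = 0.062×(N2 in S12), and the recovery unit passes all N2, so N2 in S13 = N2 in S12 = 2482.3 kg/h.
VCM in S13: m_A = 1140×0.865 + (1−0.062)·(1−0.665)·m_A, so m_A = 986.1/0.6858 = 1437.9 kg/h.
S12 = (1−0.665)×1437.9 + 2482.3 = 2964 kg/h.
Recycle S4 = (1−0.062)×2964 = 2780.2 kg/h.

2780 kg/h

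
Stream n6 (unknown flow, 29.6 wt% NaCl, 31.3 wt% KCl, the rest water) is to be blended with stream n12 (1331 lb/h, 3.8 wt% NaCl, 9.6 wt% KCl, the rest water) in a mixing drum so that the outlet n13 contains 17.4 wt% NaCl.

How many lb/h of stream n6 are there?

Let n6 be the unknown flow. Total out = 1331 + n6.
NaCl balance: 50.578 + 0.296·n6 = 0.174·(1331 + n6)
(0.296 − 0.174)·n6 = 0.174×1331 − 50.578 = 181.02
n6 = 181.02 / 0.122 = 1483.7 lb/h

1484 lb/h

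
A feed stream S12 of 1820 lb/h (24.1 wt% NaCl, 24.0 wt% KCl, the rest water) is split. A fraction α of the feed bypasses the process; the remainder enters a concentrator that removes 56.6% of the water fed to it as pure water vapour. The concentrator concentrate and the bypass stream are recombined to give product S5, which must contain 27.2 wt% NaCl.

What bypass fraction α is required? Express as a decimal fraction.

0.612

All 1820×0.241 = 438.62 lb/h of NaCl reaches S5, so S5 = 438.62/0.272 = 1612.6 lb/h and vapour = 207.43 lb/h.
The evaporator receives (1−α)·1820 of feed at 0.519 water and removes 0.566 of that water:
0.566×0.519×(1−α)×1820 = 207.43
(1−α) = 207.43/534.63 = 0.3880;  α = 0.6120.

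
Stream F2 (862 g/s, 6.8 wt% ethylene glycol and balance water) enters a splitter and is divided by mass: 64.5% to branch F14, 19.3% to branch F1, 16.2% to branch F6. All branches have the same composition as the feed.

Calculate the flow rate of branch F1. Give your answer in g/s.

Branch F1 flow = 0.193×862 = 166.37 g/s.

166.4 g/s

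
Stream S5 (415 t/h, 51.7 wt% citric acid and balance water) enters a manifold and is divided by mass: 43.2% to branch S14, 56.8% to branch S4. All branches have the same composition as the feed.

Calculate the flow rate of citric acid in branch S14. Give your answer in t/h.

92.69 t/h

Branch S14 total = 0.432×415 = 179.28 t/h.
citric acid in S14 = 0.517×179.28 = 92.688 t/h.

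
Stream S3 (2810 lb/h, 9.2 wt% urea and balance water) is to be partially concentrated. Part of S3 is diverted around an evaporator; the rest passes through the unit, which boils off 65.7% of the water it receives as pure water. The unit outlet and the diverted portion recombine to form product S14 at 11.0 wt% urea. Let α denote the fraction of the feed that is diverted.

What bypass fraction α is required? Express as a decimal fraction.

0.726

All 2810×0.092 = 258.52 lb/h of urea reaches S14, so S14 = 258.52/0.110 = 2350.2 lb/h and vapour = 459.82 lb/h.
The evaporator receives (1−α)·2810 of feed at 0.908 water and removes 0.657 of that water:
0.657×0.908×(1−α)×2810 = 459.82
(1−α) = 459.82/1676.3 = 0.2743;  α = 0.7257.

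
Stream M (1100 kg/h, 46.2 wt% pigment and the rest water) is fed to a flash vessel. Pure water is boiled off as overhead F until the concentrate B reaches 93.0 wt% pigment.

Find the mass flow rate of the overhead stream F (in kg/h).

pigment is conserved: 1100×0.462 = 508.2 kg/h all reports to the concentrate.
Concentrate = 508.2/(target fraction) = 546.45 kg/h.
Overhead = 1100 − 546.45 = 553.55 kg/h.

553.5 kg/h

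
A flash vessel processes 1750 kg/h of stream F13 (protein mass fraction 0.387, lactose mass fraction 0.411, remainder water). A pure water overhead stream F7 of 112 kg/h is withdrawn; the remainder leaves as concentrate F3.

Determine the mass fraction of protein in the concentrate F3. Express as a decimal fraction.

0.413

protein is not removed: 1750×0.387 = 677.25 kg/h of protein enters F3.
Concentrate = 1750 − 112 = 1638 kg/h.
Mass fraction = 677.25/1638 = 0.413.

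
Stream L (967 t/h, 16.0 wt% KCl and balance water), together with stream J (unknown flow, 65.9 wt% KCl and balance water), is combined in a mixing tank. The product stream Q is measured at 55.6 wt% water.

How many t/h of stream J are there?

Let J be the unknown flow. Total out = 967 + J.
water balance: 812.28 + 0.341·J = 0.556·(967 + J)
(0.341 − 0.556)·J = 0.556×967 − 812.28 = -274.63
J = -274.63 / -0.215 = 1277.3 t/h

1277 t/h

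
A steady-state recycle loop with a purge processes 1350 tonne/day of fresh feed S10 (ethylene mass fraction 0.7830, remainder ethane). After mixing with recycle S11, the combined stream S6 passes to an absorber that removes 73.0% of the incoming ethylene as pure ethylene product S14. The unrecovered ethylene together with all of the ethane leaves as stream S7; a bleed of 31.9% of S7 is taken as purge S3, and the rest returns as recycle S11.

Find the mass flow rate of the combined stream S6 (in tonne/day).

ethane enters only via S10 and leaves only via the purge: 1350×0.217 = 0.319×(ethane in S7), and the absorber passes all ethane, so ethane in S6 = ethane in S7 = 918.34 tonne/day.
ethylene in S6: m_A = 1350×0.783 + (1−0.319)·(1−0.730)·m_A, so m_A = 1057/0.8161 = 1295.2 tonne/day.
S6 = 1295.2 + 918.34 = 2213.5 tonne/day.

2214 tonne/day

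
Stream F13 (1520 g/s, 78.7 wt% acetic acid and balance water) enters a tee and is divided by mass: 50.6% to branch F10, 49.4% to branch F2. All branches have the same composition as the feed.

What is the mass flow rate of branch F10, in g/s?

769.1 g/s

Branch F10 flow = 0.506×1520 = 769.12 g/s.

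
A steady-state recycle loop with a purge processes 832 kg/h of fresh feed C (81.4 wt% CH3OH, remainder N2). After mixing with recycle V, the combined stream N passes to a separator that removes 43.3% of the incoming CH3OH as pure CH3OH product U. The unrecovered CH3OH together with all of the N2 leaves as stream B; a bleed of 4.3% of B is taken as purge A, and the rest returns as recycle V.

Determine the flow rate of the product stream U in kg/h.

CH3OH in N: m_A = 832×0.814 + (1−0.043)·(1−0.433)·m_A, so m_A = 677.25/0.4574 = 1480.7 kg/h.
Product U = 0.433×1480.7 = 641.15 kg/h.

641.1 kg/h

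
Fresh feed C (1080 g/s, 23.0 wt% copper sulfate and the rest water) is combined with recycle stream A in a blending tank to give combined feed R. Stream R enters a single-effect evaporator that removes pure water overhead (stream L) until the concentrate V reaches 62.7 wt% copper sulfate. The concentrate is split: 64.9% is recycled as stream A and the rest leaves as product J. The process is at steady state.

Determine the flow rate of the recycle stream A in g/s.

Overall copper sulfate balance (none leaves overhead): copper sulfate in fresh feed = copper sulfate in product, i.e. 1080×0.230 = (1−0.649)·V·0.627.
V = 248.4/(0.627×0.351) = 1128.7 g/s.
Recycle A = 0.649×1128.7 = 732.52 g/s.

732.5 g/s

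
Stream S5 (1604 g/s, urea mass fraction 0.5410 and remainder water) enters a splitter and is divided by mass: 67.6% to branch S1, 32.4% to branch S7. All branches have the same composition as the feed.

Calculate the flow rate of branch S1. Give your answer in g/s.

Branch S1 flow = 0.676×1604 = 1084.3 g/s.

1084 g/s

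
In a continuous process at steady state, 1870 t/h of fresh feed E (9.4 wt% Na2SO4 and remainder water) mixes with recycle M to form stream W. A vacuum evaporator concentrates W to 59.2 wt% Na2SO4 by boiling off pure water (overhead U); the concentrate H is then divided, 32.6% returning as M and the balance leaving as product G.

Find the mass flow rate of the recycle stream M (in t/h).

Overall Na2SO4 balance (none leaves overhead): Na2SO4 in fresh feed = Na2SO4 in product, i.e. 1870×0.094 = (1−0.326)·H·0.592.
H = 175.78/(0.592×0.674) = 440.54 t/h.
Recycle M = 0.326×440.54 = 143.62 t/h.

143.6 t/h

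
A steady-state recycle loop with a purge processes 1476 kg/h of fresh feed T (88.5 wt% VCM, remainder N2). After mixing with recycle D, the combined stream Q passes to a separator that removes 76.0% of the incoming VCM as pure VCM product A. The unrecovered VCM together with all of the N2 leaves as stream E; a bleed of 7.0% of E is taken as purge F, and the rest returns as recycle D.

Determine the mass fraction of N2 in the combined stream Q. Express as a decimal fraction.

0.5905

N2 enters only via T and leaves only via the purge: 1476×0.115 = 0.070×(N2 in E), and the separator passes all N2, so N2 in Q = N2 in E = 2424.9 kg/h.
VCM in Q: m_A = 1476×0.885 + (1−0.070)·(1−0.760)·m_A, so m_A = 1306.3/0.7768 = 1681.6 kg/h.
Q = 1681.6 + 2424.9 = 4106.4 kg/h.
N2 fraction in Q = 2424.9/4106.4 = 0.5905.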